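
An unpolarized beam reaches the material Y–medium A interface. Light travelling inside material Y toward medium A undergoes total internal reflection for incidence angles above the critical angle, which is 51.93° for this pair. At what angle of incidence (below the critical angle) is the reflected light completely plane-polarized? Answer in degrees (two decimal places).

θ_B ≈ 38.21°

n₂/n₁ = sin θ_c = sin 51.93° = 0.7873.
tan θ_B equals the same ratio, so θ_B = arctan(0.7873) = 38.21°.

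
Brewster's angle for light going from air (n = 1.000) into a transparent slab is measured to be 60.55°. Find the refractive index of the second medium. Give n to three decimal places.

n ≈ 1.771

At Brewster's angle, tan θ_B = n₂/n₁ with n₁ on the incident side (air) and n₂ on the transmitted side (a transparent slab).
n₂ = n₁ tan θ_B = 1.000 × tan 60.55° = 1.771.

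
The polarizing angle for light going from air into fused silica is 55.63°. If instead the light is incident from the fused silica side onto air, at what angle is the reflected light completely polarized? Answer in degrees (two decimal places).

θ_B' ≈ 34.37°

The two Brewster angles are complementary: θ_B' = 90° − θ_B = 90° − 55.63° = 34.37°.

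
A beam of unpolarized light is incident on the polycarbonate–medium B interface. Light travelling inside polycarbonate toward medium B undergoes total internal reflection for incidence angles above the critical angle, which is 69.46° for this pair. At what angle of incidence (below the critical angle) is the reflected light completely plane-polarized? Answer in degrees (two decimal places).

θ_B ≈ 43.12°

n₂/n₁ = sin θ_c = sin 69.46° = 0.9364.
tan θ_B equals the same ratio, so θ_B = arctan(0.9364) = 43.12°.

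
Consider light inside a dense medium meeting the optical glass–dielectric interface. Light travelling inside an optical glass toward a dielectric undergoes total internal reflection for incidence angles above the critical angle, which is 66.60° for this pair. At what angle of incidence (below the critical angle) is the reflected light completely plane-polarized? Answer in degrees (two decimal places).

n₂/n₁ = sin θ_c = sin 66.60° = 0.9178.
tan θ_B equals the same ratio, so θ_B = arctan(0.9178) = 42.54°.

θ_B ≈ 42.54°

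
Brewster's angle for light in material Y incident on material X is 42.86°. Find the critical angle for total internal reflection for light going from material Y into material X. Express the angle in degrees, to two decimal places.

n₂/n₁ = tan 42.86° = 0.9280; the critical angle satisfies sin θ_c = n₂/n₁.
θ_c = arcsin(0.9280) = 68.12°.

θ_c ≈ 68.12°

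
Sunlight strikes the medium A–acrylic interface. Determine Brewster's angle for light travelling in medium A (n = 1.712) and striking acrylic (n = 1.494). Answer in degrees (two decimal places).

Brewster's condition: tan θ_B = n₂/n₁ = 1.494/1.712 = 0.8727.
θ_B = arctan(0.8727) = 41.11°.

θ_B ≈ 41.11°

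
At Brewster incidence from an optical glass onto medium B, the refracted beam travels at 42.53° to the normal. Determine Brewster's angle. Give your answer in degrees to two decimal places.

Brewster's condition makes the reflected and refracted beams perpendicular: θ_B + θ_t = 90°.
θ_B = 90° − 42.53° = 47.47°.

θ_B ≈ 47.47°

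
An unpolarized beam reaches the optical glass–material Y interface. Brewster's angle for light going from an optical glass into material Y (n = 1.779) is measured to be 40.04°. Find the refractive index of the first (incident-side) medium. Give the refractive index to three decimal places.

At Brewster's angle, tan θ_B = n₂/n₁ with n₁ on the incident side (an optical glass) and n₂ on the transmitted side (material Y).
n₁ = n₂ / tan θ_B = 1.779 / tan 40.04° = 2.117.

n ≈ 2.117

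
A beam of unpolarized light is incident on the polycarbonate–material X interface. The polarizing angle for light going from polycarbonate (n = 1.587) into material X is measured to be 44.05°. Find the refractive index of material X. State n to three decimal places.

n ≈ 1.535

Full polarization of the reflected beam means tan θ_B = n₂/n₁, where n₁ is the incident medium (polycarbonate).
n₂ = n₁ tan θ_B = 1.587 × tan 44.05° = 1.535.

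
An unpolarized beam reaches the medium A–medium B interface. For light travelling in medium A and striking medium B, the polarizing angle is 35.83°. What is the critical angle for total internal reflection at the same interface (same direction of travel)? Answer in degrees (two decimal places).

n₂/n₁ = tan 35.83° = 0.7220; the critical angle satisfies sin θ_c = n₂/n₁.
θ_c = arcsin(0.7220) = 46.22°.

θ_c ≈ 46.22°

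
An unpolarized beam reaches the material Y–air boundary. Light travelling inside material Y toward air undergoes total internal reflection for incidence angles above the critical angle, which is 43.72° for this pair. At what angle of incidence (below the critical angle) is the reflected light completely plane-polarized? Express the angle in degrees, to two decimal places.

n₂/n₁ = sin θ_c = sin 43.72° = 0.6911.
tan θ_B equals the same ratio, so θ_B = arctan(0.6911) = 34.65°.

θ_B ≈ 34.65°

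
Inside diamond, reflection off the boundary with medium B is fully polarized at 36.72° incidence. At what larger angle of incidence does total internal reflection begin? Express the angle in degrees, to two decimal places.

From Brewster, n₂/n₁ = tan θ_B = tan 36.72° = 0.7459.
Then sin θ_c = n₂/n₁ = 0.7459, so θ_c = arcsin 0.7459 = 48.24°.

θ_c ≈ 48.24°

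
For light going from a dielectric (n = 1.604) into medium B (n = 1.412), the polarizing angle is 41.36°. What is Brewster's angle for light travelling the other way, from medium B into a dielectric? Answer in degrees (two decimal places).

θ_B' ≈ 48.64°

The two Brewster angles are complementary: θ_B' = 90° − θ_B = 90° − 41.36° = 48.64°.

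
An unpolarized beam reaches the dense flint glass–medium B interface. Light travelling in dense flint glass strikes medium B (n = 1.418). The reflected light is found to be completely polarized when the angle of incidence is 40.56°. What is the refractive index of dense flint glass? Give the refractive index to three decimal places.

n ≈ 1.657

Brewster's law: tan θ_B = n₂/n₁ (light incident in dense flint glass, refracted into medium B).
n₁ = n₂ / tan θ_B = 1.418 / tan 40.56° = 1.657.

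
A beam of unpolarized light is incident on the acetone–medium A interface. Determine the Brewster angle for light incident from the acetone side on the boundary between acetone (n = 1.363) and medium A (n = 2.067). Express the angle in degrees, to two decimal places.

At Brewster's angle the reflected and refracted rays are perpendicular, which with Snell's law gives tan θ_B = n₂/n₁.
Brewster's condition: tan θ_B = n₂/n₁ = 2.067/1.363 = 1.5165.
θ_B = arctan(1.5165) = 56.60°.

θ_B ≈ 56.60°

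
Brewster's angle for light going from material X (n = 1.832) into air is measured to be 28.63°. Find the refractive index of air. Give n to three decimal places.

Full polarization of the reflected beam means tan θ_B = n₂/n₁, where n₁ is the incident medium (material X).
n₂ = n₁ tan θ_B = 1.832 × tan 28.63° = 1.000.

n ≈ 1.000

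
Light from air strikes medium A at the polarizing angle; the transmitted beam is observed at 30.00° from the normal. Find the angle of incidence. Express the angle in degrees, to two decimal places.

Brewster's condition makes the reflected and refracted beams perpendicular: θ_B + θ_t = 90°.
So θ_B = 90° − θ_t = 90° − 30.00° = 60.00°.

θ_B ≈ 60.00°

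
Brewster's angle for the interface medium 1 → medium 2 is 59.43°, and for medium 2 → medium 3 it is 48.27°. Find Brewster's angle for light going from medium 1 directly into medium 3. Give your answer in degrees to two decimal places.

n₂/n₁ = tan 59.43° = 1.6929 and n₃/n₂ = tan 48.27° = 1.1212.
So n₃/n₁ = (n₂/n₁)(n₃/n₂) = 1.6929 × 1.1212 = 1.8981.
θ_B(1→3) = arctan(1.8981) = 62.22°.

θ_B ≈ 62.22°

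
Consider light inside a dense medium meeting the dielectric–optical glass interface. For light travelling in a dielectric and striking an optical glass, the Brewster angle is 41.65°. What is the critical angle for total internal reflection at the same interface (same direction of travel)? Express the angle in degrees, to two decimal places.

From Brewster, n₂/n₁ = tan θ_B = tan 41.65° = 0.8894.
Then sin θ_c = n₂/n₁ = 0.8894, so θ_c = arcsin 0.8894 = 62.80°.

θ_c ≈ 62.80°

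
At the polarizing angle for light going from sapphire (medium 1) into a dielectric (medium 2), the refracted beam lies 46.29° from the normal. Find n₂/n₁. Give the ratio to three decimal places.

At Brewster incidence θ_B = 90° − θ_t = 90° − 46.29° = 43.71°.
tan θ_B = n₂/n₁, so n₂/n₁ = tan 43.71° = 0.956.

n₂/n₁ ≈ 0.956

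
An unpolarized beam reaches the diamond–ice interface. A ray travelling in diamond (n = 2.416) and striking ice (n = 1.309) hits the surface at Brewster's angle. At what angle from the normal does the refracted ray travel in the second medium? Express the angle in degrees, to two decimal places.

θ_t ≈ 61.55°

tan θ_B = n₂/n₁ = 1.309/2.416 = 0.5418, so θ_B = 28.45°.
At Brewster's angle the reflected and refracted rays are perpendicular, so θ_t = 90° − θ_B = 90° − 28.45° = 61.55°.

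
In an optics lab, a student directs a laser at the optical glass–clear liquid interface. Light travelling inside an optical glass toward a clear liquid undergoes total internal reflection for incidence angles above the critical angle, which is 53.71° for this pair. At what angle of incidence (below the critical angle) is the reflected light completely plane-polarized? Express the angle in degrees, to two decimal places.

θ_B ≈ 38.87°

sin θ_c = n₂/n₁, so n₂/n₁ = sin 53.71° = 0.8060.
Brewster: tan θ_B = n₂/n₁ = 0.8060.
θ_B = arctan(0.8060) = 38.87°.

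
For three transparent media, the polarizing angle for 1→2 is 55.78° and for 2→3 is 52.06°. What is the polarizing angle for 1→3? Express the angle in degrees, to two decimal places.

θ_B ≈ 62.07°

Each Brewster angle gives a ratio: n₂/n₁ = tan 55.78° = 1.4704, n₃/n₂ = tan 52.06° = 1.2827.
So n₃/n₁ = (n₂/n₁)(n₃/n₂) = 1.4704 × 1.2827 = 1.8860.
θ_B(1→3) = arctan(1.8860) = 62.07°.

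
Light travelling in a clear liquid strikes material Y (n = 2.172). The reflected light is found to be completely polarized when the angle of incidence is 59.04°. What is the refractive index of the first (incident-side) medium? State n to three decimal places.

n ≈ 1.303

Brewster's law: tan θ_B = n₂/n₁ (light incident in a clear liquid, refracted into material Y).
n₁ = n₂ / tan θ_B = 2.172 / tan 59.04° = 1.303.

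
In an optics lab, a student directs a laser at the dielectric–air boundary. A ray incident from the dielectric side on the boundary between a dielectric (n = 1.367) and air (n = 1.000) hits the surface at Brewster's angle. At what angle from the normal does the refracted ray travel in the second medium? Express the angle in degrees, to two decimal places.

θ_t ≈ 53.81°

tan θ_B = n₂/n₁ = 1.000/1.367 = 0.7315, so θ_B = 36.19°.
Since θ_B + θ_t = 90° at Brewster incidence, θ_t = 90° − 36.19° = 53.81°.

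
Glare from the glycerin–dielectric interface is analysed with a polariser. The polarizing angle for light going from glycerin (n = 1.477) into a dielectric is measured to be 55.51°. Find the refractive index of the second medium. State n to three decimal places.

n ≈ 2.150

Full polarization of the reflected beam means tan θ_B = n₂/n₁, where n₁ is the incident medium (glycerin).
n₂ = n₁ tan θ_B = 1.477 × tan 55.51° = 2.150.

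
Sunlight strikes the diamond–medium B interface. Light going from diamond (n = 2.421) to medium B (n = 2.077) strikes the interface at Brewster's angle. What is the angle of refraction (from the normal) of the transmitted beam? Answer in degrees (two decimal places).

θ_t ≈ 49.37°

θ_B = arctan(n₂/n₁) = arctan(2.077/2.421) = 40.63°.
At Brewster's angle the reflected and refracted rays are perpendicular, so θ_t = 90° − θ_B = 90° − 40.63° = 49.37°.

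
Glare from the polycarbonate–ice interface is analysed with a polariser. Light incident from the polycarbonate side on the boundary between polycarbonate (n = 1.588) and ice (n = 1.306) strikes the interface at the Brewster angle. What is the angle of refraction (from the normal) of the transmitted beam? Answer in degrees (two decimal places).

θ_t ≈ 50.57°

θ_B = arctan(n₂/n₁) = arctan(1.306/1.588) = 39.43°.
At Brewster's angle the reflected and refracted rays are perpendicular, so θ_t = 90° − θ_B = 90° − 39.43° = 50.57°.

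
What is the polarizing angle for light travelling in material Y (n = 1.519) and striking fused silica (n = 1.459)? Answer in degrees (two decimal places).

At Brewster's angle the reflected and refracted rays are perpendicular, which with Snell's law gives tan θ_B = n₂/n₁.
tan θ_B = n₂/n₁ = 1.459/1.519 = 0.9605.
θ_B = arctan(0.9605) = 43.85°.

θ_B ≈ 43.85°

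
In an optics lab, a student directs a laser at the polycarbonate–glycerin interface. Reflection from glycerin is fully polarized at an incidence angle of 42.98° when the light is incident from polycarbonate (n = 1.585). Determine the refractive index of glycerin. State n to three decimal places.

Full polarization of the reflected beam means tan θ_B = n₂/n₁, where n₁ is the incident medium (polycarbonate).
n₂ = n₁ tan θ_B = 1.585 × tan 42.98° = 1.477.

n ≈ 1.477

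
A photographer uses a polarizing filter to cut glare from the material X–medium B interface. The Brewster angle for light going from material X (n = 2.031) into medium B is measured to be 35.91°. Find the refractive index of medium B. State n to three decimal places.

n ≈ 1.471

Full polarization of the reflected beam means tan θ_B = n₂/n₁, where n₁ is the incident medium (material X).
n₂ = n₁ tan θ_B = 2.031 × tan 35.91° = 1.471.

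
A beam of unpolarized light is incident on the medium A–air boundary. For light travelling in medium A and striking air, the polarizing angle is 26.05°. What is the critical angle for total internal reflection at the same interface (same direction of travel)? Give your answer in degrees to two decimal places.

θ_c ≈ 29.26°

From Brewster, n₂/n₁ = tan θ_B = tan 26.05° = 0.4888.
Then sin θ_c = n₂/n₁ = 0.4888, so θ_c = arcsin 0.4888 = 29.26°.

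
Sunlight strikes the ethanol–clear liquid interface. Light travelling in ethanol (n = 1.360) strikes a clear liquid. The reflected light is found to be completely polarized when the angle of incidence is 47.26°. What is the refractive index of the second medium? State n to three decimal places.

At the Brewster angle, tan θ_B = n₂/n₁ with n₁ on the incident side (ethanol) and n₂ on the transmitted side (a clear liquid).
n₂ = n₁ tan θ_B = 1.360 × tan 47.26° = 1.472.

n ≈ 1.472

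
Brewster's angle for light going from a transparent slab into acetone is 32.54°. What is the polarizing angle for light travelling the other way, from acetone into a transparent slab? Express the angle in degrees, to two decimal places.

tan θ_B' = n₁/n₂ = 1/tan θ_B, so θ_B' = 90° − θ_B.
θ_B' = 90° − 32.54° = 57.46°.

θ_B' ≈ 57.46°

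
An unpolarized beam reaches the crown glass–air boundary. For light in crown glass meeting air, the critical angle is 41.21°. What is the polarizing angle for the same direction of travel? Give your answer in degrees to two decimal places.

θ_B ≈ 33.38°

At the critical angle sin θ_c = n₂/n₁, giving n₂/n₁ = sin 41.21° = 0.6588.
Then tan θ_B = n₂/n₁ = 0.6588, so θ_B = arctan 0.6588 = 33.38°.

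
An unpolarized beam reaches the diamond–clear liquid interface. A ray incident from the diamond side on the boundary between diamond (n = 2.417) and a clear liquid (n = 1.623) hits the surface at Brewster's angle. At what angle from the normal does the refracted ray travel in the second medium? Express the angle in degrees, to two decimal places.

First find Brewster's angle: tan θ_B = 1.623/2.417 = 0.6715, giving θ_B = 33.88°.
At Brewster's angle the reflected and refracted rays are perpendicular, so θ_t = 90° − θ_B = 90° − 33.88° = 56.12°.

θ_t ≈ 56.12°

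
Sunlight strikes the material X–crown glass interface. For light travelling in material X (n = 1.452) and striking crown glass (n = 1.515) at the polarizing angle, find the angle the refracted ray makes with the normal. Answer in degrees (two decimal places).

First find Brewster's angle: tan θ_B = 1.515/1.452 = 1.0434, giving θ_B = 46.22°.
At Brewster's angle the reflected and refracted rays are perpendicular, so θ_t = 90° − θ_B = 90° − 46.22° = 43.78°.

θ_t ≈ 43.78°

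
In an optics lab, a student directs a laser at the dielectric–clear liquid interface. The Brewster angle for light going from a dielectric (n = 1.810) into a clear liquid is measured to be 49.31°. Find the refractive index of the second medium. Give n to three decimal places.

n ≈ 2.105

Brewster's law: tan θ_B = n₂/n₁ (light incident in a dielectric, refracted into a clear liquid).
n₂ = n₁ tan θ_B = 1.810 × tan 49.31° = 2.105.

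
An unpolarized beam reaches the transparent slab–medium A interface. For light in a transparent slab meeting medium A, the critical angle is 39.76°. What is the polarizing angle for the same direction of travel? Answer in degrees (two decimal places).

sin θ_c = n₂/n₁, so n₂/n₁ = sin 39.76° = 0.6396.
Brewster: tan θ_B = n₂/n₁ = 0.6396.
θ_B = arctan(0.6396) = 32.60°.

θ_B ≈ 32.60°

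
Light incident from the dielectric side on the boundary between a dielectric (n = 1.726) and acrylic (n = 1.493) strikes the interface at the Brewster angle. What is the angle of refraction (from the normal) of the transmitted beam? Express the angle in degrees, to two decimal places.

θ_B = arctan(n₂/n₁) = arctan(1.493/1.726) = 40.86°.
Since θ_B + θ_t = 90° at Brewster incidence, θ_t = 90° − 40.86° = 49.14°.

θ_t ≈ 49.14°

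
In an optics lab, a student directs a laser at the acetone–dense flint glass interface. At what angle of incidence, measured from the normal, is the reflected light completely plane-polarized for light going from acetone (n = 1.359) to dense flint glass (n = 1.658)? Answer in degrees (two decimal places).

θ_B ≈ 50.66°

Here n₂/n₁ = 1.658/1.359 = 1.2200, and Brewster's law gives tan θ_B = n₂/n₁.
θ_B = arctan(1.2200) = 50.66°.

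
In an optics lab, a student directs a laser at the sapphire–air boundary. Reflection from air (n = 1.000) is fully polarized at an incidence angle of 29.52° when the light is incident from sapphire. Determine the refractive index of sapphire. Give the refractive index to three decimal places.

n ≈ 1.766

Full polarization of the reflected beam means tan θ_B = n₂/n₁, where n₁ is the incident medium (sapphire).
n₁ = n₂ / tan θ_B = 1.000 / tan 29.52° = 1.766.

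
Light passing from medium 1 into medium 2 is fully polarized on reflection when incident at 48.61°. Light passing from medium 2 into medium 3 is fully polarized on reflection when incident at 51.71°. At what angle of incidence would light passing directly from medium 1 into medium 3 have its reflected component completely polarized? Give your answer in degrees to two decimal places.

tan θ_B(1→2) = n₂/n₁ = tan 48.61° = 1.1347.
tan θ_B(2→3) = n₃/n₂ = tan 51.71° = 1.2667.
Multiplying, n₃/n₁ = 1.1347 × 1.2667 = 1.4373, and θ_B(1→3) = arctan 1.4373 = 55.17°.

θ_B ≈ 55.17°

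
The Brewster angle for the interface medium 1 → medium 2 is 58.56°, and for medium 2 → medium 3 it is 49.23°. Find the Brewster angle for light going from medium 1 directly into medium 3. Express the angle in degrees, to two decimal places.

tan θ_B(1→2) = n₂/n₁ = tan 58.56° = 1.6357.
tan θ_B(2→3) = n₃/n₂ = tan 49.23° = 1.1597.
Multiplying, n₃/n₁ = 1.6357 × 1.1597 = 1.8970, and θ_B(1→3) = arctan 1.8970 = 62.20°.

θ_B ≈ 62.20°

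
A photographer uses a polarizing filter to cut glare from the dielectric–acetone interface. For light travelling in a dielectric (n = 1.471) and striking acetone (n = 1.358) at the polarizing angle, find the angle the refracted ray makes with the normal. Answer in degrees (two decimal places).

tan θ_B = n₂/n₁ = 1.358/1.471 = 0.9232, so θ_B = 42.71°.
At Brewster's angle the reflected and refracted rays are perpendicular, so θ_t = 90° − θ_B = 90° − 42.71° = 47.29°.

θ_t ≈ 47.29°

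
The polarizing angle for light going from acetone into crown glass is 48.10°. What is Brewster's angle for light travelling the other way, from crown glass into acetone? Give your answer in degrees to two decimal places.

θ_B' ≈ 41.90°

Reversing the direction swaps n₁ and n₂, so tan θ_B' = 1/tan θ_B and θ_B' = 90° − θ_B.
Hence θ_B' = 90° − 48.10° = 41.90°.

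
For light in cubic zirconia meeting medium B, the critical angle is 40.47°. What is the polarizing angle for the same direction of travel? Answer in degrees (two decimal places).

sin θ_c = n₂/n₁, so n₂/n₁ = sin 40.47° = 0.6490.
Brewster: tan θ_B = n₂/n₁ = 0.6490.
θ_B = arctan(0.6490) = 32.99°.

θ_B ≈ 32.99°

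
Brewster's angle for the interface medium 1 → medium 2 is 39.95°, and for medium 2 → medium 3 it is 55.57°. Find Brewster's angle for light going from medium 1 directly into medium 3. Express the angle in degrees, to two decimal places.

θ_B ≈ 50.70°

Each Brewster angle gives a ratio: n₂/n₁ = tan 39.95° = 0.8376, n₃/n₂ = tan 55.57° = 1.4588.
So n₃/n₁ = (n₂/n₁)(n₃/n₂) = 0.8376 × 1.4588 = 1.2219.
θ_B(1→3) = arctan(1.2219) = 50.70°.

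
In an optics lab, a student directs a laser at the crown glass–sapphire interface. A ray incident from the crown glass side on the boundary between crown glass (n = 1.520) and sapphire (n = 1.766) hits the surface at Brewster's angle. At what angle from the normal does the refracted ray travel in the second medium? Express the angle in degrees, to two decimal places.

θ_B = arctan(n₂/n₁) = arctan(1.766/1.520) = 49.28°.
Since θ_B + θ_t = 90° at Brewster incidence, θ_t = 90° − 49.28° = 40.72°.

θ_t ≈ 40.72°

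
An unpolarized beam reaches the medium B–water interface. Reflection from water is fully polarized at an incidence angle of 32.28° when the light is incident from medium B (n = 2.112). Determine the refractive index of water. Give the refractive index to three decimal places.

Full polarization of the reflected beam means tan θ_B = n₂/n₁, where n₁ is the incident medium (medium B).
n₂ = n₁ tan θ_B = 2.112 × tan 32.28° = 1.334.

n ≈ 1.334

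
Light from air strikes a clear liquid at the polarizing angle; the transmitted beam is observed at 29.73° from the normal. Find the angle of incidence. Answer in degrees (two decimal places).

θ_B ≈ 60.27°

Since the reflected and refracted rays are at right angles at the polarizing angle, θ_B + θ_t = 90°.
θ_B = 90° − 29.73° = 60.27°.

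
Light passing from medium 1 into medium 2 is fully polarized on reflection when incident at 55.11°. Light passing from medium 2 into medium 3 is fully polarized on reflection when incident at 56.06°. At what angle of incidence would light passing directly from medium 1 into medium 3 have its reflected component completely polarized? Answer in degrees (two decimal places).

tan θ_B(1→2) = n₂/n₁ = tan 55.11° = 1.4340.
tan θ_B(2→3) = n₃/n₂ = tan 56.06° = 1.4859.
Multiplying, n₃/n₁ = 1.4340 × 1.4859 = 2.1308, and θ_B(1→3) = arctan 2.1308 = 64.86°.

θ_B ≈ 64.86°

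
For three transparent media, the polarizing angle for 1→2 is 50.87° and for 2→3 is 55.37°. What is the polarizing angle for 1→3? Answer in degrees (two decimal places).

n₂/n₁ = tan 50.87° = 1.2292 and n₃/n₂ = tan 55.37° = 1.4480.
n₃/n₁ = 1.7798. Then tan θ_B(1→3) = n₃/n₁, so θ_B(1→3) = arctan(1.7798) = 60.67°.

θ_B ≈ 60.67°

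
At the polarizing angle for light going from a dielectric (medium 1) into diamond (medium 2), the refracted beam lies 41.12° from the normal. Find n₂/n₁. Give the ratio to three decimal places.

At Brewster incidence θ_B = 90° − θ_t = 90° − 41.12° = 48.88°.
Then n₂/n₁ = tan θ_B = tan 48.88° = 1.146.

n₂/n₁ ≈ 1.146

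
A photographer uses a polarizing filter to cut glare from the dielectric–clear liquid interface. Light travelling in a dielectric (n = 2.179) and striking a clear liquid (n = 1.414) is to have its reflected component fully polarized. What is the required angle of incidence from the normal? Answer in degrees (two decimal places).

θ_B ≈ 32.98°

Here n₂/n₁ = 1.414/2.179 = 0.6489, and Brewster's law gives tan θ_B = n₂/n₁. Taking the arctangent, θ_B = 32.98°.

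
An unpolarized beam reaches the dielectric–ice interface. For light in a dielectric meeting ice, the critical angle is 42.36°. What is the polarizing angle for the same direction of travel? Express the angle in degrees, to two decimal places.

sin θ_c = n₂/n₁, so n₂/n₁ = sin 42.36° = 0.6738.
Brewster: tan θ_B = n₂/n₁ = 0.6738.
θ_B = arctan(0.6738) = 33.97°.

θ_B ≈ 33.97°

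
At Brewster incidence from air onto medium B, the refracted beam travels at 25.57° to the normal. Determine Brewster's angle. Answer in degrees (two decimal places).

At Brewster's angle the reflected and refracted rays are perpendicular, so θ_B + θ_t = 90°.
θ_B = 90° − 25.57° = 64.43°.

θ_B ≈ 64.43°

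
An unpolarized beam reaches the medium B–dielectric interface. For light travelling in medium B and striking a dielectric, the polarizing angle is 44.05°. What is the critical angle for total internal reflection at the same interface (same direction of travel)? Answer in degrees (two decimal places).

tan θ_B = n₂/n₁ = tan 44.05° = 0.9674.
Total internal reflection: sin θ_c = n₂/n₁ = 0.9674.
θ_c = arcsin(0.9674) = 75.32°.

θ_c ≈ 75.32°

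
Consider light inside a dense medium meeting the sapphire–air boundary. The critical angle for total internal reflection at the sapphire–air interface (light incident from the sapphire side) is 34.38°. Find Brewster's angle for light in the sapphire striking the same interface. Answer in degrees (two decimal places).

θ_B ≈ 29.45°

n₂/n₁ = sin θ_c = sin 34.38° = 0.5647.
tan θ_B equals the same ratio, so θ_B = arctan(0.5647) = 29.45°.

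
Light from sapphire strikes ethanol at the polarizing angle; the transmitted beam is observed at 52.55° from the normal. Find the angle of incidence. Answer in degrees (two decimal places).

θ_B ≈ 37.45°

Since the reflected and refracted rays are at right angles at the polarizing angle, θ_B + θ_t = 90°.
θ_B = 90° − 52.55° = 37.45°.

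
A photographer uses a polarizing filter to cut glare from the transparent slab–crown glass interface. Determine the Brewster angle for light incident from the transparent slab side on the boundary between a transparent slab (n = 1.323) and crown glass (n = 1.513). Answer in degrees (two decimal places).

tan θ_B = n₂/n₁ = 1.513/1.323 = 1.1436.
θ_B = arctan(1.1436) = 48.83°.

θ_B ≈ 48.83°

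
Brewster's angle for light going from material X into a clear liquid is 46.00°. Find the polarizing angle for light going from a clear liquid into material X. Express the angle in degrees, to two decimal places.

θ_B' ≈ 44.00°

tan θ_B' = n₁/n₂ = 1/tan θ_B, so θ_B' = 90° − θ_B.
θ_B' = 90° − 46.00° = 44.00°.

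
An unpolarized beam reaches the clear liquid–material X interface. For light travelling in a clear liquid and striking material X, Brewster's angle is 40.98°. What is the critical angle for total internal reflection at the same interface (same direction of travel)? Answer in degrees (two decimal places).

tan θ_B = n₂/n₁ = tan 40.98° = 0.8687.
Total internal reflection: sin θ_c = n₂/n₁ = 0.8687.
θ_c = arcsin(0.8687) = 60.30°.

θ_c ≈ 60.30°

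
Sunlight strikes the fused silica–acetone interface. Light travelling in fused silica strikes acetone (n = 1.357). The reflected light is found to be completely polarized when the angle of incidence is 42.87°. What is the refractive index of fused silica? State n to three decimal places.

n ≈ 1.462

At Brewster's angle, tan θ_B = n₂/n₁ with n₁ on the incident side (fused silica) and n₂ on the transmitted side (acetone).
n₁ = n₂ / tan θ_B = 1.357 / tan 42.87° = 1.462.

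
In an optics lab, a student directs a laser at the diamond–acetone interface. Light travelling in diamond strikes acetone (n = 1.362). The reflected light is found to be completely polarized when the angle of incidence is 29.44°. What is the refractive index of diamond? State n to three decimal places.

n ≈ 2.413

Brewster's law: tan θ_B = n₂/n₁ (light incident in diamond, refracted into acetone).
n₁ = n₂ / tan θ_B = 1.362 / tan 29.44° = 2.413.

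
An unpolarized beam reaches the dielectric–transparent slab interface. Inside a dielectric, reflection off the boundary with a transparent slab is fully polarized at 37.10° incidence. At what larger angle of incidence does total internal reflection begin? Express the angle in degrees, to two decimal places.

From Brewster, n₂/n₁ = tan θ_B = tan 37.10° = 0.7563.
Then sin θ_c = n₂/n₁ = 0.7563, so θ_c = arcsin 0.7563 = 49.14°.

θ_c ≈ 49.14°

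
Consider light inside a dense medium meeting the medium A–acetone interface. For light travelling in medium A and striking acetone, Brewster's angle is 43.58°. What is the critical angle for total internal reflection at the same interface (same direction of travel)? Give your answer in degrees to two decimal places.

From Brewster, n₂/n₁ = tan θ_B = tan 43.58° = 0.9516.
Then sin θ_c = n₂/n₁ = 0.9516, so θ_c = arcsin 0.9516 = 72.11°.

θ_c ≈ 72.11°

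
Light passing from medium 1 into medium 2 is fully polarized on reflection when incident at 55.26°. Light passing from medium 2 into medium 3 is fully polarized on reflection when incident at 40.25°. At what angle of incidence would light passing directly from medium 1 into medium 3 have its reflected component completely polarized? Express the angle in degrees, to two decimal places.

θ_B ≈ 50.68°

n₂/n₁ = tan 55.26° = 1.4420 and n₃/n₂ = tan 40.25° = 0.8466.
n₃/n₁ = 1.2208. Then tan θ_B(1→3) = n₃/n₁, so θ_B(1→3) = arctan(1.2208) = 50.68°.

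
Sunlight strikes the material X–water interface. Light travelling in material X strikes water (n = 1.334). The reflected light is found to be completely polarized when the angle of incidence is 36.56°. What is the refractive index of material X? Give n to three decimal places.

n ≈ 1.799

At Brewster's angle, tan θ_B = n₂/n₁ with n₁ on the incident side (material X) and n₂ on the transmitted side (water).
n₁ = n₂ / tan θ_B = 1.334 / tan 36.56° = 1.799.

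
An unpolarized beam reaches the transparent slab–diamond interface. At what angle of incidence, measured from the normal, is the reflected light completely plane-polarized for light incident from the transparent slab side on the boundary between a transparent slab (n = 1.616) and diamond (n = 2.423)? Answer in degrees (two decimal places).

tan θ_B = n₂/n₁ = 2.423/1.616 = 1.4994.
So θ_B = arctan 1.4994 = 56.30°.

θ_B ≈ 56.30°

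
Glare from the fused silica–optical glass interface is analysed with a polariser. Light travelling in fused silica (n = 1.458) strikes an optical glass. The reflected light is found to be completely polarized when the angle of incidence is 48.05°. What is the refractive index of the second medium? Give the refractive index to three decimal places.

n ≈ 1.622

At the polarizing angle, tan θ_B = n₂/n₁ with n₁ on the incident side (fused silica) and n₂ on the transmitted side (an optical glass).
n₂ = n₁ tan θ_B = 1.458 × tan 48.05° = 1.622.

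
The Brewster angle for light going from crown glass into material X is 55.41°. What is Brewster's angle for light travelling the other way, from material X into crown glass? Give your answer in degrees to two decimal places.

θ_B' ≈ 34.59°

tan θ_B' = n₁/n₂ = 1/tan θ_B, so θ_B' = 90° − θ_B.
θ_B' = 90° − 55.41° = 34.59°.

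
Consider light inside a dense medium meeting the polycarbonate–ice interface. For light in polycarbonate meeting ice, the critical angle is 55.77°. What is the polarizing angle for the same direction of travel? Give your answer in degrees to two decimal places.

θ_B ≈ 39.58°

At the critical angle sin θ_c = n₂/n₁, giving n₂/n₁ = sin 55.77° = 0.8268.
Then tan θ_B = n₂/n₁ = 0.8268, so θ_B = arctan 0.8268 = 39.58°.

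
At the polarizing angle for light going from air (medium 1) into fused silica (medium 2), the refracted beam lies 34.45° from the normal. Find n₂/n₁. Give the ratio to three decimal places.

θ_B + θ_t = 90°, so θ_B = 90° − 34.45° = 55.55°.
tan θ_B = n₂/n₁, so n₂/n₁ = tan 55.55° = 1.458.

n₂/n₁ ≈ 1.458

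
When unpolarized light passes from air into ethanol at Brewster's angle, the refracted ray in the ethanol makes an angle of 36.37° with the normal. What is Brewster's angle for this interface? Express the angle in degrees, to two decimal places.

Since the reflected and refracted rays are at right angles at the polarizing angle, θ_B + θ_t = 90°.
θ_B = 90° − 36.37° = 53.63°.

θ_B ≈ 53.63°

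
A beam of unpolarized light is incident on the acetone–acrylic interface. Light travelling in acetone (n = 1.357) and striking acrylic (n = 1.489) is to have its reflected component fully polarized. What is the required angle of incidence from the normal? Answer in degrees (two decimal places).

θ_B ≈ 47.66°

Here n₂/n₁ = 1.489/1.357 = 1.0973, and Brewster's law gives tan θ_B = n₂/n₁.
So θ_B = arctan 1.0973 = 47.66°.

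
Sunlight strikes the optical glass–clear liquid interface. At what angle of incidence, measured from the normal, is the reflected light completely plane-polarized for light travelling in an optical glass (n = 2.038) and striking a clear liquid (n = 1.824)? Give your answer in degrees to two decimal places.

θ_B ≈ 41.83°

Here n₂/n₁ = 1.824/2.038 = 0.8950, and Brewster's law gives tan θ_B = n₂/n₁. Taking the arctangent, θ_B = 41.83°.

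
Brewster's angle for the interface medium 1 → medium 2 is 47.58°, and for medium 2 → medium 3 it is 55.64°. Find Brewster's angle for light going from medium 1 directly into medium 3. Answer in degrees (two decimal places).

tan θ_B(1→2) = n₂/n₁ = tan 47.58° = 1.0944.
tan θ_B(2→3) = n₃/n₂ = tan 55.64° = 1.4627.
So n₃/n₁ = (n₂/n₁)(n₃/n₂) = 1.0944 × 1.4627 = 1.6007.
θ_B(1→3) = arctan(1.6007) = 58.01°.

θ_B ≈ 58.01°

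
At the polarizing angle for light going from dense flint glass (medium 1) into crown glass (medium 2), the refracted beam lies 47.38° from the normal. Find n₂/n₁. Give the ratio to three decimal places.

At Brewster incidence θ_B = 90° − θ_t = 90° − 47.38° = 42.62°.
Then n₂/n₁ = tan θ_B = tan 42.62° = 0.920.

n₂/n₁ ≈ 0.920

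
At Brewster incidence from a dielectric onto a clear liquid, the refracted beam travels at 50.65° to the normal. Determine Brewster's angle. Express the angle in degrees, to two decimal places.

θ_B ≈ 39.35°

At Brewster's angle the reflected and refracted rays are perpendicular, so θ_B + θ_t = 90°.
θ_B = 90° − 50.65° = 39.35°.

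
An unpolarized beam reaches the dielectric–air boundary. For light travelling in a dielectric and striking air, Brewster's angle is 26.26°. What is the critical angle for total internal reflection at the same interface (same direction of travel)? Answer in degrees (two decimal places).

tan θ_B = n₂/n₁ = tan 26.26° = 0.4934.
Total internal reflection: sin θ_c = n₂/n₁ = 0.4934.
θ_c = arcsin(0.4934) = 29.56°.

θ_c ≈ 29.56°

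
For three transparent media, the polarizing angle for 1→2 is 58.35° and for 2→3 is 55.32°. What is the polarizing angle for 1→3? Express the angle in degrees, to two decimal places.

n₂/n₁ = tan 58.35° = 1.6223 and n₃/n₂ = tan 55.32° = 1.4453.
So n₃/n₁ = (n₂/n₁)(n₃/n₂) = 1.6223 × 1.4453 = 2.3447.
θ_B(1→3) = arctan(2.3447) = 66.90°.

θ_B ≈ 66.90°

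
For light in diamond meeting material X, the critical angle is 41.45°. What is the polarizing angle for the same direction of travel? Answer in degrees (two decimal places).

n₂/n₁ = sin θ_c = sin 41.45° = 0.6620.
tan θ_B equals the same ratio, so θ_B = arctan(0.6620) = 33.50°.

θ_B ≈ 33.50°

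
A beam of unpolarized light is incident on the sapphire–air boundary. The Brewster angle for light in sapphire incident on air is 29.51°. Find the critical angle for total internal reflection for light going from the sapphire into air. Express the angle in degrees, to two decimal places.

From Brewster, n₂/n₁ = tan θ_B = tan 29.51° = 0.5660.
Then sin θ_c = n₂/n₁ = 0.5660, so θ_c = arcsin 0.5660 = 34.47°.

θ_c ≈ 34.47°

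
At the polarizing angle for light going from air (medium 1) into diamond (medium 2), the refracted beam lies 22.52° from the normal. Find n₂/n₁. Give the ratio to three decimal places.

n₂/n₁ ≈ 2.412

θ_B + θ_t = 90°, so θ_B = 90° − 22.52° = 67.48°.
tan θ_B = n₂/n₁, so n₂/n₁ = tan 67.48° = 2.412.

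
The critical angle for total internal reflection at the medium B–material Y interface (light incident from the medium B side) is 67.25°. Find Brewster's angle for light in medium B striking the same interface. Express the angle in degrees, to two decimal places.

θ_B ≈ 42.68°

At the critical angle sin θ_c = n₂/n₁, giving n₂/n₁ = sin 67.25° = 0.9222.
Then tan θ_B = n₂/n₁ = 0.9222, so θ_B = arctan 0.9222 = 42.68°.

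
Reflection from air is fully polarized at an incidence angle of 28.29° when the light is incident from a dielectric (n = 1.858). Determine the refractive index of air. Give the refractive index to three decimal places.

Full polarization of the reflected beam means tan θ_B = n₂/n₁, where n₁ is the incident medium (a dielectric).
n₂ = n₁ tan θ_B = 1.858 × tan 28.29° = 1.000.

n ≈ 1.000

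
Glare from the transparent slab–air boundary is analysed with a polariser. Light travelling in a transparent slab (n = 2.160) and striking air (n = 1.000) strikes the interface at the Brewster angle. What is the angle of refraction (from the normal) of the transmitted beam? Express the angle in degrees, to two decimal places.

θ_t ≈ 65.16°

θ_B = arctan(n₂/n₁) = arctan(1.000/2.160) = 24.84°.
At Brewster's angle the reflected and refracted rays are perpendicular, so θ_t = 90° − θ_B = 90° − 24.84° = 65.16°.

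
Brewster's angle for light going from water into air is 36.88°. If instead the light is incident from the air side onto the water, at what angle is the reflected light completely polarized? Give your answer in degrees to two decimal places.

θ_B' ≈ 53.12°

tan θ_B' = n₁/n₂ = 1/tan θ_B, so θ_B' = 90° − θ_B.
θ_B' = 90° − 36.88° = 53.12°.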